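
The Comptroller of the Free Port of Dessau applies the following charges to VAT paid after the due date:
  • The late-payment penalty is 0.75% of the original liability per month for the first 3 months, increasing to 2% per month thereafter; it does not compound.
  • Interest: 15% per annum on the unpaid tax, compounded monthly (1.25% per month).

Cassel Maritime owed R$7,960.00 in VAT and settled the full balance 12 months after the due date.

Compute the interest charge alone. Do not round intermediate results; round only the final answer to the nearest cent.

Interest: R$7,960.00 × ((1 + 0.0125)^12 − 1) = R$7,960.00 × 0.1607545… = R$1,279.6060…

R$1,279.61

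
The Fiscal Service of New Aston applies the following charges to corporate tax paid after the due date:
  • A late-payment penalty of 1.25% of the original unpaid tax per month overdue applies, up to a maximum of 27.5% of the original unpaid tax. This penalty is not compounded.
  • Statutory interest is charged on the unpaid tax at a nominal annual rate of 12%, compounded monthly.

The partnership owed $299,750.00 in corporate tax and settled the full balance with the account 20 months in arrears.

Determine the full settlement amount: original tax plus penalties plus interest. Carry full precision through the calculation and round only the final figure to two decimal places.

$440,689.46

Penalty: 20 × 1.25% × $299,750.00 = $74,937.50 (below the 27.5% cap of $82,431.25)
Interest (12%/yr ÷ 12 = 1%/month): $299,750.00 × ((1 + 0.01)^20 − 1) = $66,001.9645…
Total = $299,750.00 + $74,937.5000 + $66,001.9645… = $440,689.46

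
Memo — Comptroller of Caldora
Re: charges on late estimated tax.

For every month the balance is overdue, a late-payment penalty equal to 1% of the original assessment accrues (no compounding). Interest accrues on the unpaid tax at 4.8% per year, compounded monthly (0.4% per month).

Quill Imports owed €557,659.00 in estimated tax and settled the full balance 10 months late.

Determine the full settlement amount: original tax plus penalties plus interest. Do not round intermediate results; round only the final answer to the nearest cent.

€636,137.09

Late-payment penalty: 10 × 1% × €557,659.00 = €55,765.90
Interest: €557,659.00 × ((1 + 0.004)^10 − 1) = €557,659.00 × 0.0407277… = €22,712.1874…
Total = €557,659.00 + €55,765.9000 + €22,712.1874… = €636,137.09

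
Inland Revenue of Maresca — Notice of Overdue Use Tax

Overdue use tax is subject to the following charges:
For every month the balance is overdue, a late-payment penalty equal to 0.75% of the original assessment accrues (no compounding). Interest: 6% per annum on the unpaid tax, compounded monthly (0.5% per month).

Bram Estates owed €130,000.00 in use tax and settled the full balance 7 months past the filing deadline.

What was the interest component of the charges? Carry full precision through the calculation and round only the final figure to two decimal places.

€4,618.82

Interest: €130,000.00 × ((1 + 0.005)^7 − 1) = €130,000.00 × 0.0355294… = €4,618.8216…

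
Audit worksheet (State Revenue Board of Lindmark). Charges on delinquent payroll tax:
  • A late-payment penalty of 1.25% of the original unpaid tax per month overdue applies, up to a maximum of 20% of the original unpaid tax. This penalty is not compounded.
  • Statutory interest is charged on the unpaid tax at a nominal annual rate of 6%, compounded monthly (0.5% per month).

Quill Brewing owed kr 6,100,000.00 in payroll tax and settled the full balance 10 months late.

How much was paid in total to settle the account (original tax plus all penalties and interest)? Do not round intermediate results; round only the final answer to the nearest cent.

Penalty: 10 × 1.25% × kr 6,100,000.00 = kr 762,500.00 (below the 20% cap of kr 1,220,000.00)
Interest: kr 6,100,000.00 × ((1 + 0.005)^10 − 1) = kr 6,100,000.00 × 0.0511401… = kr 311,954.8054…
Total = kr 6,100,000.00 + kr 762,500.0000 + kr 311,954.8054… = kr 7,174,454.81

kr 7,174,454.81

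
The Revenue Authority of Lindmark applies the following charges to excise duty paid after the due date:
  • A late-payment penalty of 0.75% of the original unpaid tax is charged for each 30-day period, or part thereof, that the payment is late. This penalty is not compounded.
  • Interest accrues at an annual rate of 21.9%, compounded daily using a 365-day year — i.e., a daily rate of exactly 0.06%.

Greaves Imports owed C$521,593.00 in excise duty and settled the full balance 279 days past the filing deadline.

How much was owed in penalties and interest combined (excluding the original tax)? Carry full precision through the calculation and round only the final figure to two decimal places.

C$134,136.88

Penalty periods: ⌈279/30⌉ = 10; penalty = 10 × 0.75% × C$521,593.00 = C$39,119.48…
Interest: C$521,593.00 × ((1 + 0.0006)^279 − 1) = C$521,593.00 × 0.18216772… = C$95,017.4052…
Penalties + interest = C$39,119.4750 + C$95,017.4052… = C$134,136.88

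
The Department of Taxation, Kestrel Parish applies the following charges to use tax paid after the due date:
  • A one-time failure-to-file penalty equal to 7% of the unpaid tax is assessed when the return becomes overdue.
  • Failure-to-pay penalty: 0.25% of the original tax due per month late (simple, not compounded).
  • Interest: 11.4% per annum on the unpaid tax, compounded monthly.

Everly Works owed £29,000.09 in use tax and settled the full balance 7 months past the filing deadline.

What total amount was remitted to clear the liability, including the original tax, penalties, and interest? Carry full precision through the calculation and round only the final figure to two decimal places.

Failure-to-file penalty: 7% × £29,000.09 = £2,030.01…
Failure-to-pay penalty: 7 × 0.25% × £29,000.09 = £507.50…
Interest (11.4%/yr ÷ 12 = 0.95%/month): £29,000.09 × ((1 + 0.0095)^7 − 1) = £1,984.3470…
Total = £29,000.09 + £2,537.5079… + £1,984.3470… = £33,521.94

£33,521.94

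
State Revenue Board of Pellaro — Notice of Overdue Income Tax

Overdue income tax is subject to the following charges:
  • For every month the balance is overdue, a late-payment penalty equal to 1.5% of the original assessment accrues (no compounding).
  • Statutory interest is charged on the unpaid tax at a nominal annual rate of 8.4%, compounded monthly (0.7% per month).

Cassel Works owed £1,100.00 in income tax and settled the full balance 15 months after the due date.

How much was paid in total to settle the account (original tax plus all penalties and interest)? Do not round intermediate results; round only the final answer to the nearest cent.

Late-payment penalty: 15 × 1.5% × £1,100.00 = £247.50
Interest: £1,100.00 × ((1 + 0.007)^15 − 1) = £1,100.00 × 0.1103044… = £121.3348…
Total = £1,100.00 + £247.5000 + £121.3348… = £1,468.83

£1,468.83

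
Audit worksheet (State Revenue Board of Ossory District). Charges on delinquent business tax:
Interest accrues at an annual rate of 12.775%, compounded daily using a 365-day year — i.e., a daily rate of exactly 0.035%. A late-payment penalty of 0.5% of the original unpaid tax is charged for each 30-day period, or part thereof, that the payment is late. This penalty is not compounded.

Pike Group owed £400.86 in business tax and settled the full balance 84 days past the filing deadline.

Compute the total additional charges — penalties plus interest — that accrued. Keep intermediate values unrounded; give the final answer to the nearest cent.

Penalty periods: ⌈84/30⌉ = 3; penalty = 3 × 0.5% × £400.86 = £6.01…
Interest: £400.86 × ((1 + 0.00035)^84 − 1) = £400.86 × 0.02983115… = £11.9581…
Penalties + interest = £6.0129 + £11.9581… = £17.97

£17.97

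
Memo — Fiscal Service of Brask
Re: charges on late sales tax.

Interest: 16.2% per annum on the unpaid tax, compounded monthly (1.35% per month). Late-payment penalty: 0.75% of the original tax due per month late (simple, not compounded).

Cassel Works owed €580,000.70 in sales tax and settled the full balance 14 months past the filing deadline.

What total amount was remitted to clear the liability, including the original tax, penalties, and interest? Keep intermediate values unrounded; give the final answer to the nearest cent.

€760,679.32

Late-payment penalty = 0.75% × €580,000.70 × 14 mo = €60,900.07…
Interest: €580,000.70 × ((1 + 0.0135)^14 − 1) = €580,000.70 × 0.2065145… = €119,778.5493…
Total = €580,000.70 + €60,900.0735 + €119,778.5493… = €760,679.32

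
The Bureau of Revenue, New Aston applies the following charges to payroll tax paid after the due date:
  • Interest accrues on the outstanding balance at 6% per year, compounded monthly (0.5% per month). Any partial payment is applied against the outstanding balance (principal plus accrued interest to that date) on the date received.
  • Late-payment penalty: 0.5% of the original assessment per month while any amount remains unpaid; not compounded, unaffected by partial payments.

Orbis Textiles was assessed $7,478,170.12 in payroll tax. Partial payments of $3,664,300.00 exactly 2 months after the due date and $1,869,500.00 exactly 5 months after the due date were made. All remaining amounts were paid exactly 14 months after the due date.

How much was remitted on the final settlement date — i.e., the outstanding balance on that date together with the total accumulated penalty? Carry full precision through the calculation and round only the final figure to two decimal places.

Balance at month 2: $7,478,170.1200 × (1 + 0.005)^2 = $7,553,138.7755…
After $3,664,300.00 payment: $7,553,138.7755… − $3,664,300.00 = $3,888,838.7755…
Balance at month 5: $3,888,838.7755… × (1 + 0.005)^3 = $3,947,463.5061…
After $1,869,500.00 payment: $3,947,463.5061… − $1,869,500.00 = $2,077,963.5061…
Balance at month 14: $2,077,963.5061… × (1 + 0.005)^9 = $2,173,364.0141…
Penalty: 14 × 0.5% × $7,478,170.12 = $523,471.91…
Final settlement = outstanding balance + penalty = $2,173,364.0141… + $523,471.91… = $2,696,835.92

$2,696,835.92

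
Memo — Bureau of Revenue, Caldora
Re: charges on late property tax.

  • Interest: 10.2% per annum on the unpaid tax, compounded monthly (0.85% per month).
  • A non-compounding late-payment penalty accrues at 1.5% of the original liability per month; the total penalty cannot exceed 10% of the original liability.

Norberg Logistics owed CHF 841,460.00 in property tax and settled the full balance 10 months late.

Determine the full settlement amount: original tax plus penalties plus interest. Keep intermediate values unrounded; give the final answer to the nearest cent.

CHF 999,928.84

Penalty (uncapped): 10 × 1.5% × CHF 841,460.00 = CHF 126,219.00; cap = 10% × CHF 841,460.00 = CHF 84,146.00 → penalty = CHF 84,146.00
Interest: CHF 841,460.00 × ((1 + 0.0085)^10 − 1) = CHF 841,460.00 × 0.0883261… = CHF 74,322.8401…
Total = CHF 841,460.00 + CHF 84,146.0000 + CHF 74,322.8401… = CHF 999,928.84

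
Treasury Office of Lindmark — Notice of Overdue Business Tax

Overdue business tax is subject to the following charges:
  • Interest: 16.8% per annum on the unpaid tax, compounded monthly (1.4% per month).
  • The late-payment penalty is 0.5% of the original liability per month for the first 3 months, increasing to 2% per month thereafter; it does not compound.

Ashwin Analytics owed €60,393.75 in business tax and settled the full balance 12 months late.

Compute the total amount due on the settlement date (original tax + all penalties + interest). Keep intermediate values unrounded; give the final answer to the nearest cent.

Penalty, months 1–3: 3 × 0.5% × €60,393.75 = €905.91…
Penalty, months 4–12: 9 × 2% × €60,393.75 = €10,870.88…
Interest: €60,393.75 × ((1 + 0.014)^12 − 1) = €60,393.75 × 0.1815591… = €10,965.0366…
Total = €60,393.75 + €11,776.7813… + €10,965.0366… = €83,135.57

€83,135.57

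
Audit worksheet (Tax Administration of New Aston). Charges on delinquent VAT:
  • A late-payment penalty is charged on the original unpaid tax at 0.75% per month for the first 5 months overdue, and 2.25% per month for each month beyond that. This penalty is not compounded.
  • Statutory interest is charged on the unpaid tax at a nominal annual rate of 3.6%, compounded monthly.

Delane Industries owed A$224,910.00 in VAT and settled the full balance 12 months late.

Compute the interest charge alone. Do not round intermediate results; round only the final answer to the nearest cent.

A$8,231.70

Interest (3.6%/yr ÷ 12 = 0.3%/month): A$224,910.00 × ((1 + 0.003)^12 − 1) = A$8,231.7016…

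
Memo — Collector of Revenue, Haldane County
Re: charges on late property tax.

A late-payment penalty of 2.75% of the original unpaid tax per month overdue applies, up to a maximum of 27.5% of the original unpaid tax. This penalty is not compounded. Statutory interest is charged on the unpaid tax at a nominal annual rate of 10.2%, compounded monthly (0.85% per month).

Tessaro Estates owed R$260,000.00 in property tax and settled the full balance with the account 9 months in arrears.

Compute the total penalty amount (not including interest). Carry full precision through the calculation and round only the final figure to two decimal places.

Penalty: 9 × 2.75% × R$260,000.00 = R$64,350.00 (below the 27.5% cap of R$71,500.00)

R$64,350.00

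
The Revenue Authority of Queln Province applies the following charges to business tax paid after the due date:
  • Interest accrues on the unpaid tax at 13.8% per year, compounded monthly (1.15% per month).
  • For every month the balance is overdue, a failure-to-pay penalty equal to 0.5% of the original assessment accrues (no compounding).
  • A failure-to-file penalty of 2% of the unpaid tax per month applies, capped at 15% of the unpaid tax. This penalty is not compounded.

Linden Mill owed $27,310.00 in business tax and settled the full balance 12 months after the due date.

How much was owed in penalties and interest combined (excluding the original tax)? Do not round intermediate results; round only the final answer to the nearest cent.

$9,751.63

Failure-to-file: 12 × 2% × $27,310.00 = $6,554.40, capped at 15% × $27,310.00 = $4,096.50
Failure-to-pay penalty = 0.5% × $27,310.00 × 12 mo = $1,638.60
Interest: $27,310.00 × ((1 + 0.0115)^12 − 1) = $27,310.00 × 0.1470719… = $4,016.5339…
Penalties + interest = $5,735.1000 + $4,016.5339… = $9,751.63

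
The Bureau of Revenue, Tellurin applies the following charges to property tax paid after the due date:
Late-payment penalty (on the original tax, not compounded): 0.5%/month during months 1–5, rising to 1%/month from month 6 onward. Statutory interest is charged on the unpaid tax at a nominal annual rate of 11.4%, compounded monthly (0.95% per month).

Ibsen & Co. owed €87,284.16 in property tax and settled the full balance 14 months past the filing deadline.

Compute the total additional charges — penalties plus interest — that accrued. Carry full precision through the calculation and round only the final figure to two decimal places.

Penalty, months 1–5: 5 × 0.5% × €87,284.16 = €2,182.10…
Penalty, months 6–14: 9 × 1% × €87,284.16 = €7,855.57…
Interest: €87,284.16 × ((1 + 0.0095)^14 − 1) = €87,284.16 × 0.1415331… = €12,353.6017…
Penalties + interest = €10,037.6784 + €12,353.6017… = €22,391.28

€22,391.28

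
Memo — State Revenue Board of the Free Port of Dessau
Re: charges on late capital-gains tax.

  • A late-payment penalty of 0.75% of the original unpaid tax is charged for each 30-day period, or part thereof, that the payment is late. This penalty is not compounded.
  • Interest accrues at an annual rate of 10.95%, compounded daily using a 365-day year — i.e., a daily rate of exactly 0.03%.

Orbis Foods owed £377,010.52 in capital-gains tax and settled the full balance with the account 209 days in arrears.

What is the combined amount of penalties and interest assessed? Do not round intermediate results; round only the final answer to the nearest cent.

£44,184.64

Penalty periods: ⌈209/30⌉ = 7; penalty = 7 × 0.75% × £377,010.52 = £19,793.05…
Interest: £377,010.52 × ((1 + 0.0003)^209 − 1) = £377,010.52 × 0.06469737… = £24,391.5882…
Penalties + interest = £19,793.0523 + £24,391.5882… = £44,184.64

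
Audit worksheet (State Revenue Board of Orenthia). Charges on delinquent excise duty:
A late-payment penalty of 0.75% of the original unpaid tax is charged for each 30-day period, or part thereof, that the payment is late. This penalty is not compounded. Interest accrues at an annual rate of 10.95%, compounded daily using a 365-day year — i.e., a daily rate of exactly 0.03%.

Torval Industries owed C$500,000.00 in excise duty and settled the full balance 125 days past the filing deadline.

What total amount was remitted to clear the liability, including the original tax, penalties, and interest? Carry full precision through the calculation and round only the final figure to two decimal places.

C$537,853.08

Penalty periods: ⌈125/30⌉ = 5; penalty = 5 × 0.75% × C$500,000.00 = C$18,750.00
Interest: C$500,000.00 × ((1 + 0.0003)^125 − 1) = C$500,000.00 × 0.03820616… = C$19,103.0792…
Total = C$500,000.00 + C$18,750.0000 + C$19,103.0792… = C$537,853.08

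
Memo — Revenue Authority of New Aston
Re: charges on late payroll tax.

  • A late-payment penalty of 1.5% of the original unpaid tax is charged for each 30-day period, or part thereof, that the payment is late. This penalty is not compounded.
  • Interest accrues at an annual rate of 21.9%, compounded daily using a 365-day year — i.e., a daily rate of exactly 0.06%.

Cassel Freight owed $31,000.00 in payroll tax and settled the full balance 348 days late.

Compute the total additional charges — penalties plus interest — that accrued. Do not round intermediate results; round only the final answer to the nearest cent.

$12,775.76

Penalty periods: ⌈348/30⌉ = 12; penalty = 12 × 1.5% × $31,000.00 = $5,580.00
Interest: $31,000.00 × ((1 + 0.0006)^348 − 1) = $31,000.00 × 0.23212138… = $7,195.7629…
Penalties + interest = $5,580.0000 + $7,195.7629… = $12,775.76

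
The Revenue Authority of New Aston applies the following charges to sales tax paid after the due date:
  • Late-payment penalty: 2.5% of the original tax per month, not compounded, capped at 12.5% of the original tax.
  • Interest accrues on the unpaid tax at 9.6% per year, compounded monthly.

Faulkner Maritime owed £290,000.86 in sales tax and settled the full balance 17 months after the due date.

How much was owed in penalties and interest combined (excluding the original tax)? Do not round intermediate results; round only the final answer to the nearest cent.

Penalty (uncapped): 17 × 2.5% × £290,000.86 = £123,250.37…; cap = 12.5% × £290,000.86 = £36,250.11… → penalty = £36,250.11…
Interest (9.6%/yr ÷ 12 = 0.8%/month): £290,000.86 × ((1 + 0.008)^17 − 1) = £42,068.1380…
Penalties + interest = £36,250.1075 + £42,068.1380… = £78,318.25

£78,318.25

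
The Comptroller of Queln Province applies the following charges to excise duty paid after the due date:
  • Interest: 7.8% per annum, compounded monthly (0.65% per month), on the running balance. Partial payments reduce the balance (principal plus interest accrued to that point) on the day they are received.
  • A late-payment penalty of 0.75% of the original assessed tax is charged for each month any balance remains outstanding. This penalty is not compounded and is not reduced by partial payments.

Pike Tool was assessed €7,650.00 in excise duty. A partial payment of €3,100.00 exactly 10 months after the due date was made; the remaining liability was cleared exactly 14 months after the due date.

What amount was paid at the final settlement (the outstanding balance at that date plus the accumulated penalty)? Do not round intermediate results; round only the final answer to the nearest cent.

€5,998.20

Balance at month 10: €7,650.0000 × (1 + 0.0065)^10 = €8,162.0496…
After €3,100.00 payment: €8,162.0496… − €3,100.00 = €5,062.0496…
Balance at month 14: €5,062.0496… × (1 + 0.0065)^4 = €5,194.9516…
Penalty: 14 × 0.75% × €7,650.00 = €803.25
Final settlement = outstanding balance + penalty = €5,194.9516… + €803.25 = €5,998.20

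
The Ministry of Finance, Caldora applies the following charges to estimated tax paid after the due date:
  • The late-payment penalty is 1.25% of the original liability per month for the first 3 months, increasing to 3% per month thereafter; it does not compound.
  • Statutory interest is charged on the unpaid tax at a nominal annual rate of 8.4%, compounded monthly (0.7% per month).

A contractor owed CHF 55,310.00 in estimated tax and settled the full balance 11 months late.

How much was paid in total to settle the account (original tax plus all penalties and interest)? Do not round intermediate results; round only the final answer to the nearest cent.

CHF 75,069.63

Penalty, months 1–3: 3 × 1.25% × CHF 55,310.00 = CHF 2,074.13…
Penalty, months 4–11: 8 × 3% × CHF 55,310.00 = CHF 13,274.40
Interest: CHF 55,310.00 × ((1 + 0.007)^11 − 1) = CHF 55,310.00 × 0.0797524… = CHF 4,411.1050…
Total = CHF 55,310.00 + CHF 15,348.5250 + CHF 4,411.1050… = CHF 75,069.63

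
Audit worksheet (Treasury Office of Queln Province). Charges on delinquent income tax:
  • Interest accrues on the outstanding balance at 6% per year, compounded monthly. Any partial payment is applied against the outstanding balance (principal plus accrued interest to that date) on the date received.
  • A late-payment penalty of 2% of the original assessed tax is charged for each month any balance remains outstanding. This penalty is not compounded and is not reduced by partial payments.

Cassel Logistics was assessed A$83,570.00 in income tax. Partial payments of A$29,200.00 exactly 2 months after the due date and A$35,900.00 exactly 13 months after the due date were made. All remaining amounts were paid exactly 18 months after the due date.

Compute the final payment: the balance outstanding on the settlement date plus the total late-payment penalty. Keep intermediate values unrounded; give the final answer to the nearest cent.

Monthly rate = 6% ÷ 12 = 0.5%
Balance at month 2: A$83,570.0000 × (1 + 0.005)^2 = A$84,407.7893…
After A$29,200.00 payment: A$84,407.7893… − A$29,200.00 = A$55,207.7893…
Balance at month 13: A$55,207.7893… × (1 + 0.005)^11 = A$58,321.2785…
After A$35,900.00 payment: A$58,321.2785… − A$35,900.00 = A$22,421.2785…
Balance at month 18: A$22,421.2785… × (1 + 0.005)^5 = A$22,987.4439…
Penalty: 18 × 2% × A$83,570.00 = A$30,085.20
Final settlement = outstanding balance + penalty = A$22,987.4439… + A$30,085.20 = A$53,072.64

A$53,072.64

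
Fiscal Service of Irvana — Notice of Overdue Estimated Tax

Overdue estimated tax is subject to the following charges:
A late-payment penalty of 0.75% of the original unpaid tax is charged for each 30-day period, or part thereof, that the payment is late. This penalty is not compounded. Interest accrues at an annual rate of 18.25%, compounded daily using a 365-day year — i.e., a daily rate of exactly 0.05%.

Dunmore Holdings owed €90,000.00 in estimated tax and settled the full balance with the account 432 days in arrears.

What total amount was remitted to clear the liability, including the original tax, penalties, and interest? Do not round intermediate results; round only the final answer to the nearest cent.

Penalty periods: ⌈432/30⌉ = 15; penalty = 15 × 0.75% × €90,000.00 = €10,125.00
Interest: €90,000.00 × ((1 + 0.0005)^432 − 1) = €90,000.00 × 0.24103538… = €21,693.1845…
Total = €90,000.00 + €10,125.0000 + €21,693.1845… = €121,818.18

€121,818.18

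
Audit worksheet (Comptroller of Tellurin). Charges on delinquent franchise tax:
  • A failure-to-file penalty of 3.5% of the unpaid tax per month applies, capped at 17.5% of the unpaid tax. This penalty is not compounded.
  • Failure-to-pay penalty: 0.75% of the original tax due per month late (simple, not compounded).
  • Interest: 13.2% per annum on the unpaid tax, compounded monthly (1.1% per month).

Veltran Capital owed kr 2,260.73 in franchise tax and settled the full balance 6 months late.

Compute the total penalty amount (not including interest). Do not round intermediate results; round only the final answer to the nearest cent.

kr 497.36

Failure-to-file: 6 × 3.5% × kr 2,260.73 = kr 474.75…, capped at 17.5% × kr 2,260.73 = kr 395.63…
Failure-to-pay penalty = 0.75% × kr 2,260.73 × 6 mo = kr 101.73…
Total penalty = kr 395.63… + kr 101.73… = kr 497.36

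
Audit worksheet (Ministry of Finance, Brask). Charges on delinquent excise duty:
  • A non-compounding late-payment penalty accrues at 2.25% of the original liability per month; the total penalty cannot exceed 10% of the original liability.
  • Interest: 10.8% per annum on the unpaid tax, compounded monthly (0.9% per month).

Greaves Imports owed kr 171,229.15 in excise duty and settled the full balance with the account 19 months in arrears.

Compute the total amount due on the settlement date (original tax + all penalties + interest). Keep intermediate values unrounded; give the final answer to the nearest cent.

kr 220,129.38

Penalty (uncapped): 19 × 2.25% × kr 171,229.15 = kr 73,200.46…; cap = 10% × kr 171,229.15 = kr 17,122.92… → penalty = kr 17,122.92…
Interest: kr 171,229.15 × ((1 + 0.009)^19 − 1) = kr 171,229.15 × 0.1855835… = kr 31,777.3106…
Total = kr 171,229.15 + kr 17,122.9150 + kr 31,777.3106… = kr 220,129.38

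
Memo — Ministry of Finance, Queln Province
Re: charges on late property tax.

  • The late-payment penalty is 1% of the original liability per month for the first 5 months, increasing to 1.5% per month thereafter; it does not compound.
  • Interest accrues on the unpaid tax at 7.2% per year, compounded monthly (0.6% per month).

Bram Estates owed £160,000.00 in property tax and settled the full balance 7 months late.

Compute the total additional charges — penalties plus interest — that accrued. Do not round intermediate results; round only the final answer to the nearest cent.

Penalty, months 1–5: 5 × 1% × £160,000.00 = £8,000.00
Penalty, months 6–7: 2 × 1.5% × £160,000.00 = £4,800.00
Interest: £160,000.00 × ((1 + 0.006)^7 − 1) = £160,000.00 × 0.0427636… = £6,842.1769…
Penalties + interest = £12,800.0000 + £6,842.1769… = £19,642.18

£19,642.18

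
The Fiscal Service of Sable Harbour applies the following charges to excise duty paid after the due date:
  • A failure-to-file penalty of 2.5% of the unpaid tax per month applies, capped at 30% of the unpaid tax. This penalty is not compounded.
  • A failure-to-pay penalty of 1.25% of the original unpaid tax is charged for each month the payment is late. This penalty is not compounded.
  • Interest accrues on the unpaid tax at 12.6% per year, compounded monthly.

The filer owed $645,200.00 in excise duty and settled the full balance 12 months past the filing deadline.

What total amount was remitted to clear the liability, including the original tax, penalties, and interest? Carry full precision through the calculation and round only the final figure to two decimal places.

$1,021,698.26

Failure-to-file: 12 × 2.5% × $645,200.00 = $193,560.00, capped at 30% × $645,200.00 = $193,560.00
Failure-to-pay penalty: 12 × 1.25% × $645,200.00 = $96,780.00
Interest (12.6%/yr ÷ 12 = 1.05%/month): $645,200.00 × ((1 + 0.0105)^12 − 1) = $86,158.2638…
Total = $645,200.00 + $290,340.0000 + $86,158.2638… = $1,021,698.26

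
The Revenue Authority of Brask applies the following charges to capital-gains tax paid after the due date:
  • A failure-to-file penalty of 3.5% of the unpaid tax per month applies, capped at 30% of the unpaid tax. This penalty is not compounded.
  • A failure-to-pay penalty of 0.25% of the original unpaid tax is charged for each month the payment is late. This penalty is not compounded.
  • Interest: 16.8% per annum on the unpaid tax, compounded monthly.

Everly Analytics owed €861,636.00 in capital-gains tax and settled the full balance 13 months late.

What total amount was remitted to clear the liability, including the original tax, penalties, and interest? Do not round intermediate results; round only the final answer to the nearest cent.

€1,318,820.89

Failure-to-file: 13 × 3.5% × €861,636.00 = €392,044.38, capped at 30% × €861,636.00 = €258,490.80
Failure-to-pay penalty = 0.25% × €861,636.00 × 13 mo = €28,003.17
Interest (16.8%/yr ÷ 12 = 1.4%/month): €861,636.00 × ((1 + 0.014)^13 − 1) = €170,690.9159…
Total = €861,636.00 + €286,493.9700 + €170,690.9159… = €1,318,820.89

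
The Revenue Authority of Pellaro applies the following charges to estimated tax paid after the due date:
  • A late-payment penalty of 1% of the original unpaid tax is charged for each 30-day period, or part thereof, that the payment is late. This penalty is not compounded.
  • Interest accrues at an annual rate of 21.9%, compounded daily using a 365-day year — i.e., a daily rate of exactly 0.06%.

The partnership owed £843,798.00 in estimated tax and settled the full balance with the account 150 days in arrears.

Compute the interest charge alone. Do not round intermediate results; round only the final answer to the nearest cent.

£79,439.15

Interest: £843,798.00 × ((1 + 0.0006)^150 − 1) = £843,798.00 × 0.09414475… = £79,439.1545…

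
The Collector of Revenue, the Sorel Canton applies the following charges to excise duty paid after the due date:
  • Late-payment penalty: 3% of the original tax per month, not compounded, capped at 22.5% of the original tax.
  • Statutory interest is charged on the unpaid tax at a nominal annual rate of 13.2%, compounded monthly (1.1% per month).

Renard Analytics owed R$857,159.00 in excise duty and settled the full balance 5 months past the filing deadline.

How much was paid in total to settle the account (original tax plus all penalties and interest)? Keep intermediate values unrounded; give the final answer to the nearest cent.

Penalty: 5 × 3% × R$857,159.00 = R$128,573.85 (below the 22.5% cap of R$192,860.78…)
Interest: R$857,159.00 × ((1 + 0.011)^5 − 1) = R$857,159.00 × 0.0562234… = R$48,192.3791…
Total = R$857,159.00 + R$128,573.8500 + R$48,192.3791… = R$1,033,925.23

R$1,033,925.23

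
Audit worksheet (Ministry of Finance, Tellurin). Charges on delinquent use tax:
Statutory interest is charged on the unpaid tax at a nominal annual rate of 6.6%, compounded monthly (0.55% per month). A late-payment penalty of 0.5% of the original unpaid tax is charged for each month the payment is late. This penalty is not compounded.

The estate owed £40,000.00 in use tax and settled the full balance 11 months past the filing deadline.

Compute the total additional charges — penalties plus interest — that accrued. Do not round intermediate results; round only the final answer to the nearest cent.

Late-payment penalty: 11 × 0.5% × £40,000.00 = £2,200.00
Interest: £40,000.00 × ((1 + 0.0055)^11 − 1) = £40,000.00 × 0.0621915… = £2,487.6602…
Penalties + interest = £2,200.0000 + £2,487.6602… = £4,687.66

£4,687.66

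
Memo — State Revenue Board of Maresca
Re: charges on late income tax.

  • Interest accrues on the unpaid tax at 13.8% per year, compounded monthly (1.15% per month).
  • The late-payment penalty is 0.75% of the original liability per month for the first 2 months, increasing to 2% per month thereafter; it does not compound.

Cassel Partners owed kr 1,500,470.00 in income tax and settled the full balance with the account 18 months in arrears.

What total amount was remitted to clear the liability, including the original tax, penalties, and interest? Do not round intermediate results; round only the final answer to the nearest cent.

Penalty, months 1–2: 2 × 0.75% × kr 1,500,470.00 = kr 22,507.05
Penalty, months 3–18: 16 × 2% × kr 1,500,470.00 = kr 480,150.40
Interest: kr 1,500,470.00 × ((1 + 0.0115)^18 − 1) = kr 1,500,470.00 × 0.2285306… = kr 342,903.2655…
Total = kr 1,500,470.00 + kr 502,657.4500 + kr 342,903.2655… = kr 2,346,030.72

kr 2,346,030.72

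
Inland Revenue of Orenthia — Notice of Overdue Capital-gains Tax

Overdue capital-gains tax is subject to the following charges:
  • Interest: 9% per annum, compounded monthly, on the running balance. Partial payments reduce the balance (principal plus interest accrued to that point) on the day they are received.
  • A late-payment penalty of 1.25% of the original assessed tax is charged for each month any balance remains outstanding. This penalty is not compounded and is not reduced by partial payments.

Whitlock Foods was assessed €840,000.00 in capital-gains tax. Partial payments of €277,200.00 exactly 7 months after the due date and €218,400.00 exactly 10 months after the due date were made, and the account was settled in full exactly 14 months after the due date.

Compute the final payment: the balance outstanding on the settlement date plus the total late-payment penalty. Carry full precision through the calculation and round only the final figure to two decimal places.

Monthly rate = 9% ÷ 12 = 0.75%
Balance at month 7: €840,000.0000 × (1 + 0.0075)^7 = €885,104.7466…
After €277,200.00 payment: €885,104.7466… − €277,200.00 = €607,904.7466…
Balance at month 10: €607,904.7466… × (1 + 0.0075)^3 = €621,685.4438…
After €218,400.00 payment: €621,685.4438… − €218,400.00 = €403,285.4438…
Balance at month 14: €403,285.4438… × (1 + 0.0075)^4 = €415,520.7977…
Penalty: 14 × 1.25% × €840,000.00 = €147,000.00
Final settlement = outstanding balance + penalty = €415,520.7977… + €147,000.00 = €562,520.80

€562,520.80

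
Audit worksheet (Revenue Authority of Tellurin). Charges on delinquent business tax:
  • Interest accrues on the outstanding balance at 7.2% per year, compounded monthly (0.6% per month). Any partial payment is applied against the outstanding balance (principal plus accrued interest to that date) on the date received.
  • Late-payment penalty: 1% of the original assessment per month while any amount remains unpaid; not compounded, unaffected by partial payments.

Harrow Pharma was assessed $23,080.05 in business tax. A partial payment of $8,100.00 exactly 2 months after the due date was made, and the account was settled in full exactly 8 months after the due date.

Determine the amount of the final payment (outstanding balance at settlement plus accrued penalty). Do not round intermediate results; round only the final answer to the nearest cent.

Balance at month 2: $23,080.0500 × (1 + 0.006)^2 = $23,357.8415…
After $8,100.00 payment: $23,357.8415… − $8,100.00 = $15,257.8415…
Balance at month 8: $15,257.8415… × (1 + 0.006)^6 = $15,815.4292…
Penalty: 8 × 1% × $23,080.05 = $1,846.40…
Final settlement = outstanding balance + penalty = $15,815.4292… + $1,846.40… = $17,661.83

$17,661.83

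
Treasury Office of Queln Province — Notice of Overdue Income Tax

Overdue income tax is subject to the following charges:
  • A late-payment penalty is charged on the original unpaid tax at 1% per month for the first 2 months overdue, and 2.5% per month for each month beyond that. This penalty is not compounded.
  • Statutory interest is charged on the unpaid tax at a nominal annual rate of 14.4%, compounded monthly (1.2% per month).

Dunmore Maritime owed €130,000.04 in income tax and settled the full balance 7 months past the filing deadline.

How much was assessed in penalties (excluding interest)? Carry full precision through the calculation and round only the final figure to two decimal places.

Penalty, months 1–2: 2 × 1% × €130,000.04 = €2,600.00…
Penalty, months 3–7: 5 × 2.5% × €130,000.04 = €16,250.01…
Total penalty = €2,600.00… + €16,250.01… = €18,850.01

€18,850.01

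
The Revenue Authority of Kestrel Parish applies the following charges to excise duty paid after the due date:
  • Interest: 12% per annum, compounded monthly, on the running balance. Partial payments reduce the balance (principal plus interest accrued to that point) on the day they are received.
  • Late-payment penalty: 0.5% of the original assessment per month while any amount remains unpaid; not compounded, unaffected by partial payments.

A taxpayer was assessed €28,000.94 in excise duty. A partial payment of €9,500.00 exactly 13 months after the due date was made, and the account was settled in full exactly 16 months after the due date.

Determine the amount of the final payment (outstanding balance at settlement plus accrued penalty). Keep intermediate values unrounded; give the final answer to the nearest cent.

Monthly rate = 12% ÷ 12 = 1%
Balance at month 13: €28,000.9400 × (1 + 0.01)^13 = €31,867.6817…
After €9,500.00 payment: €31,867.6817… − €9,500.00 = €22,367.6817…
Balance at month 16: €22,367.6817… × (1 + 0.01)^3 = €23,045.4448…
Penalty: 16 × 0.5% × €28,000.94 = €2,240.08…
Final settlement = outstanding balance + penalty = €23,045.4448… + €2,240.08… = €25,285.52

€25,285.52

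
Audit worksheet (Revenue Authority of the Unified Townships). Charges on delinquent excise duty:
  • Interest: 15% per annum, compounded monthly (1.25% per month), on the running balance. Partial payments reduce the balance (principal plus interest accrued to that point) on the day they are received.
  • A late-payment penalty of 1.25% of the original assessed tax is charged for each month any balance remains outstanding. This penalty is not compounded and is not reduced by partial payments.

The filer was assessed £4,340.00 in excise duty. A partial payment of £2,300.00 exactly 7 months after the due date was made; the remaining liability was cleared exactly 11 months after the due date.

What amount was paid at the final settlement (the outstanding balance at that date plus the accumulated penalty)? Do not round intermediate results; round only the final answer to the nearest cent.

£3,155.06

Balance at month 7: £4,340.0000 × (1 + 0.0125)^7 = £4,734.2910…
After £2,300.00 payment: £4,734.2910… − £2,300.00 = £2,434.2910…
Balance at month 11: £2,434.2910… × (1 + 0.0125)^4 = £2,558.3068…
Penalty: 11 × 1.25% × £4,340.00 = £596.75
Final settlement = outstanding balance + penalty = £2,558.3068… + £596.75 = £3,155.06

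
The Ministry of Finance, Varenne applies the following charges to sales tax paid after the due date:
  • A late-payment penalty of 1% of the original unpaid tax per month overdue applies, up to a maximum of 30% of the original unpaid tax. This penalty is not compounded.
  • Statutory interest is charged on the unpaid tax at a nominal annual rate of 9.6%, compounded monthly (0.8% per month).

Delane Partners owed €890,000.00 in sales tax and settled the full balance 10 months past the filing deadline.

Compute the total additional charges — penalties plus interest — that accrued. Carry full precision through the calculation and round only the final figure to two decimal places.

€162,818.65

Penalty: 10 × 1% × €890,000.00 = €89,000.00 (below the 30% cap of €267,000.00)
Interest: €890,000.00 × ((1 + 0.008)^10 − 1) = €890,000.00 × 0.0829423… = €73,818.6545…
Penalties + interest = €89,000.0000 + €73,818.6545… = €162,818.65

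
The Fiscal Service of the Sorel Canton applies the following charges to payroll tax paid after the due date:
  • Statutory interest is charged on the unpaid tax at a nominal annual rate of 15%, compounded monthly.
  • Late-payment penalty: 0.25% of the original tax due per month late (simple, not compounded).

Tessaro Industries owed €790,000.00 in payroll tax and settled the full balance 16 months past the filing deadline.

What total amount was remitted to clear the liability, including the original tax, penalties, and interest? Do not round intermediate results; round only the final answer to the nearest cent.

€995,312.74

Late-payment penalty: 16 × 0.25% × €790,000.00 = €31,600.00
Interest (15%/yr ÷ 12 = 1.25%/month): €790,000.00 × ((1 + 0.0125)^16 − 1) = €173,712.7427…
Total = €790,000.00 + €31,600.0000 + €173,712.7427… = €995,312.74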